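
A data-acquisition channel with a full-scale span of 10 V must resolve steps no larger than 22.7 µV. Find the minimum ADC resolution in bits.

19 bits

Number of steps required ≥ 10 V / 22.7 µV = 440528.63.
Need 2^N ≥ 440528.63; 2^18 = 262144, 2^19 = 524288.
Minimum N = 19.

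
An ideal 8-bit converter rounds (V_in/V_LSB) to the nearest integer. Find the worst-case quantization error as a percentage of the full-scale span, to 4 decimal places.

0.1953 %

Rounding → worst-case error = ½ LSB = V_FS/2^9, so 100/512 = 0.195312 % of full scale.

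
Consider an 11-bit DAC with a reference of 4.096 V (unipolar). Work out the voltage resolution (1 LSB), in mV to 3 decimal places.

Full-scale span = 4.096 V.
LSB = 4.096 / 2^11 = 4.096 / 2048 = 0.002 V = 2.000 mV.

2.000 mV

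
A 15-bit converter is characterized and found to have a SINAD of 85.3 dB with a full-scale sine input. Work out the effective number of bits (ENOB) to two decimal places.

13.88 bits

ENOB = (SINAD − 1.76) / 6.02 = (85.3 − 1.76)/6.02 = 13.877.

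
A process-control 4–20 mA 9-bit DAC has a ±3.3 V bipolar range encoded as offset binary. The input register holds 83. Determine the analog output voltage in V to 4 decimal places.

-2.2301 V

LSB = 6.6 V / 2^9 = 12.891 mV.
V_out = (−3.3) + 83 × 0.0128906 V = -2.23008 V.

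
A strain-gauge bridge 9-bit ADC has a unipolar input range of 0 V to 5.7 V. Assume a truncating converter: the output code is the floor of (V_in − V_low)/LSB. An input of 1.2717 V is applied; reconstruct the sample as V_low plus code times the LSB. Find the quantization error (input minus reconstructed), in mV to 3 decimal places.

2.559 mV

Step size: 5.7 V ÷ 2^9 = 11.133 mV.
(V_in − V_low)/LSB = (1.2717 − 0)/0.0111328 = 114.2299 → code 114 (floor).
Code 114 maps back to 0 + 114×0.0111328 V = 1.2691406 V.
Difference: 0.00255938 V → 2.559 mV.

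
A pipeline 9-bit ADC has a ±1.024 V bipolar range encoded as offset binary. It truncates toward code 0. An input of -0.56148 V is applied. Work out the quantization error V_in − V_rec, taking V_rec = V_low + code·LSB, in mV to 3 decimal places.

LSB = 2.048/2^9 = 4.000 mV.
(V_in − V_low)/LSB = (-0.56148 − (−1.024))/0.004 = 115.6300 → code 115 (floor).
V_rec = (−1.024) + 115·0.004 = -0.564 V.
V_in − V_rec = 0.00252 V = 2.520 mV.

2.520 mV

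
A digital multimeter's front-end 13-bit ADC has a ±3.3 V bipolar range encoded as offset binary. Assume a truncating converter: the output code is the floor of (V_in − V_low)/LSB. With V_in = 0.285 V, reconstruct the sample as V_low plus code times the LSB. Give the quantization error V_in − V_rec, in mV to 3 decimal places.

LSB = 6.6/2^13 = 0.806 mV.
Scaled input = 4449.7455 LSBs, so code = 4449.
Reconstructed: 0.28439941 V.
V_in − V_rec = 0.000600586 V = 0.601 mV.

0.601 mV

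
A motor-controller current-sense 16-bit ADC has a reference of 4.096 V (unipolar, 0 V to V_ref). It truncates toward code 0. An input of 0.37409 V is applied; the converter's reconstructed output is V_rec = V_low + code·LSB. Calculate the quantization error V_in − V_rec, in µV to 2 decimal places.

One LSB is 4.096 V / 65536 = 62.50 µV.
Scaled input = 5985.4400 LSBs, so code = 5985.
V_rec = 0 + 5985·6.25e-05 = 0.3740625 V.
Error = 0.37409 − 0.3740625 = 2.75e-05 V = 27.50 µV.

27.50 µV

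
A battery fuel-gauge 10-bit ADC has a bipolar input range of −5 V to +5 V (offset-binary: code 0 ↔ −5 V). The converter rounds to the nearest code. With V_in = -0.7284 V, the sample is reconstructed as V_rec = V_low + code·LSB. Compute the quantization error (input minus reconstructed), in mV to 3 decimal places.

LSB = 10/2^10 = 9.766 mV.
Scaled input = 437.4118 LSBs, so code = 437.
V_rec = (−5) + 437·0.00976562 = -0.73242188 V.
Difference: 0.00402188 V → 4.022 mV.

4.022 mV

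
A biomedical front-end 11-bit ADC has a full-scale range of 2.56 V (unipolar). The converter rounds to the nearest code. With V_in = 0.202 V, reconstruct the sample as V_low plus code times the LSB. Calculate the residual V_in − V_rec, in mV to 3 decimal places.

One LSB is 2.56 V / 2048 = 1.250 mV.
(0.202 − 0)/0.00125 = 161.6000; round gives code 162.
Code 162 maps back to 0 + 162×0.00125 V = 0.2025 V.
Difference: -0.0005 V → -0.500 mV.

-0.500 mV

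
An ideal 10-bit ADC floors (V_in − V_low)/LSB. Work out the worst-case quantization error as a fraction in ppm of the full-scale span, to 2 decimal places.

976.56 ppm

Truncating → worst-case error = 1 LSB = V_FS/2^10, so 1e+06/1024 = 976.562 ppm of full scale.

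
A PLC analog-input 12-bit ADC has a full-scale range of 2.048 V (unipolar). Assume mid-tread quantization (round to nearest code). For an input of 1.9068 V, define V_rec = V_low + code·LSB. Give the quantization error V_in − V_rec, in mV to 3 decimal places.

LSB = 2.048/2^12 = 0.500 mV.
(V_in − V_low)/LSB = (1.9068 − 0)/0.0005 = 3813.6000 → code 3814 (round).
V_rec = 0 + 3814·0.0005 = 1.907 V.
V_in − V_rec = -0.0002 V = -0.200 mV.

-0.200 mV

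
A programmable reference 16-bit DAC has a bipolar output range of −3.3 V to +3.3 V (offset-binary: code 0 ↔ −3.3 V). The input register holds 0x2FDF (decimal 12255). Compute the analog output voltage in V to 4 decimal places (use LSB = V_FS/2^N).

LSB = 6.6 V / 2^16 = 100.71 µV.
Code 0x2FDF = 12255 decimal.
V_out = (−3.3) + 12255 × 0.000100708 V = -2.06582 V.

-2.0658 V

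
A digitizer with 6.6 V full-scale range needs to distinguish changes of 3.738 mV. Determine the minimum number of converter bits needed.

11 bits

Number of steps required ≥ 6.6 V / 3.738 mV = 1765.65.
Need 2^N ≥ 1765.65; 2^10 = 1024, 2^11 = 2048.
Minimum N = 11.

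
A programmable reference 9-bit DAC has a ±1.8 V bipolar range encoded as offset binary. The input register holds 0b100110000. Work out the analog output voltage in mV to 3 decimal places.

337.500 mV

LSB = 3.6 V / 2^9 = 7.031 mV.
Code 0b100110000 = 304 decimal.
V_out = (−1.8) + 304 × 0.00703125 V = 0.3375 V.
= 337.500 mV.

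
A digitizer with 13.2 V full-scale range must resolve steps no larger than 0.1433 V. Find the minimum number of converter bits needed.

7 bits

Number of steps required ≥ 13.2 V / 0.1433 V = 92.11.
Need 2^N ≥ 92.11; 2^6 = 64, 2^7 = 128.
Minimum N = 7.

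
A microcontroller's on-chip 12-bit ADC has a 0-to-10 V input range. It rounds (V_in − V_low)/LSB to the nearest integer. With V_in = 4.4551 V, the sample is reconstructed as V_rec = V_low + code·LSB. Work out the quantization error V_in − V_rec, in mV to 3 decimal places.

-0.466 mV

One LSB is 10 V / 4096 = 2.441 mV.
Scaled input = 1824.8090 LSBs, so code = 1825.
Reconstructed: 4.4555664 V.
Error = 4.4551 − 4.4555664 = -0.000466406 V = -0.466 mV.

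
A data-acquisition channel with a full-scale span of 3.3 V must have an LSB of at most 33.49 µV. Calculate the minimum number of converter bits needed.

Number of steps required ≥ 3.3 V / 33.49 µV = 98536.88.
Need 2^N ≥ 98536.88; 2^16 = 65536, 2^17 = 131072.
Minimum N = 17.

17 bits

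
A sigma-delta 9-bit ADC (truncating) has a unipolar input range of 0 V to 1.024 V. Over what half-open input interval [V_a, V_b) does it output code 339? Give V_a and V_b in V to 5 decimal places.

[0.67800 V, 0.68000 V)

LSB = 1.024/2^9 = 2.000 mV.
V_a = V_low + 339·LSB = 0.678 V; V_b = V_low + 340·LSB = 0.68 V.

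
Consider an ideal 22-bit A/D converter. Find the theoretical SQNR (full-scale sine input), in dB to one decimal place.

SNR ≈ 6.02·N + 1.76 dB = 6.02·22 + 1.76 = 134.20 dB.

134.2 dB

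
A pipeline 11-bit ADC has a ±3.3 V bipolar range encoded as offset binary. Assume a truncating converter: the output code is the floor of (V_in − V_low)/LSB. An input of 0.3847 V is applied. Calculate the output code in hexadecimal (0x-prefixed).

code 0x477 (decimal 1143)

Full-scale span = 6.6 V; LSB = 6.6/2^11 = 3.223 mV.
(0.3847 − (−3.3)) / 0.00322266 = 1143.374 LSBs.
Floor → code 1143.
In hexadecimal (0x-prefixed): 0x477.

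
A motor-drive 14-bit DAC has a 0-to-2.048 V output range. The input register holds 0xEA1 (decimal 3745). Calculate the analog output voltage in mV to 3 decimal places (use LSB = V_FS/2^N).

LSB = 2.048 V / 2^14 = 125.00 µV.
Code 0xEA1 = 3745 decimal.
V_out = 0 + 3745 × 0.000125 V = 0.468125 V.
= 468.125 mV.

468.125 mV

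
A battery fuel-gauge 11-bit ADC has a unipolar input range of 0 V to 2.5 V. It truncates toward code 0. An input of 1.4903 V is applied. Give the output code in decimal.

Full-scale span = 2.5 V; LSB = 2.5/2^11 = 1.221 mV.
(1.4903 − 0) / 0.0012207 = 1220.854 LSBs.
Floor → code 1220.

code 1220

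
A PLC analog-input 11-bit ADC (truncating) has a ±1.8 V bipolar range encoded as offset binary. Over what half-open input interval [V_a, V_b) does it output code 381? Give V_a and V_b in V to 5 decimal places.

LSB = 3.6/2^11 = 1.758 mV.
V_a = V_low + 381·LSB = -1.13027 V; V_b = V_low + 382·LSB = -1.12852 V.

[-1.13027 V, -1.12852 V)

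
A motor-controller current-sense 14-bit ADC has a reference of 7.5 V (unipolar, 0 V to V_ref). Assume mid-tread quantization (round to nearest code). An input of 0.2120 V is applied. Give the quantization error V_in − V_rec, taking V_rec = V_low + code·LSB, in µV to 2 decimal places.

One LSB is 7.5 V / 16384 = 457.76 µV.
(0.2120 − 0)/0.000457764 = 463.1211; round gives code 463.
V_rec = 0 + 463·0.000457764 = 0.21194458 V.
Error = 0.2120 − 0.21194458 = 5.54199e-05 V = 55.42 µV.

55.42 µV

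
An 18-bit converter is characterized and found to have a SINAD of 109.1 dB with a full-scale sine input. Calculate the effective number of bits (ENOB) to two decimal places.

17.83 bits

ENOB = (SINAD − 1.76) / 6.02 = (109.1 − 1.76)/6.02 = 17.831.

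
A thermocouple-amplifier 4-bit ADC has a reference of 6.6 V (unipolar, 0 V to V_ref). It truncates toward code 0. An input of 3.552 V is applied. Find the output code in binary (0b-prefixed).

code 0b1000 (decimal 8)

With 16 levels over 6.6 V, one step is 412.500 mV.
Input sits at 8.611 steps above V_low.
So the output code is 8.
In binary (0b-prefixed): 0b1000.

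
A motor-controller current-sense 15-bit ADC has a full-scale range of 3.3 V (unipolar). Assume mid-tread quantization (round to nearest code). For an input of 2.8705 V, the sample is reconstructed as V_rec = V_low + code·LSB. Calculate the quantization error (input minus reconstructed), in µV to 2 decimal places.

LSB = 3.3/2^15 = 100.71 µV.
Scaled input = 28503.1952 LSBs, so code = 28503.
V_rec = 0 + 28503·0.000100708 = 2.8704803 V.
V_in − V_rec = 1.96533e-05 V = 19.65 µV.

19.65 µV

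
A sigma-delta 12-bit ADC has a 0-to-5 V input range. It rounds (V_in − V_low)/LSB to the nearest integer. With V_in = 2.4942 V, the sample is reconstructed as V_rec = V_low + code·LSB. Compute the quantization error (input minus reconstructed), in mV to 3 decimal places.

0.304 mV

Step size: 5 V ÷ 2^12 = 1.221 mV.
(V_in − V_low)/LSB = (2.4942 − 0)/0.0012207 = 2043.2486 → code 2043 (round).
Reconstructed: 2.4938965 V.
Difference: 0.000303516 V → 0.304 mV.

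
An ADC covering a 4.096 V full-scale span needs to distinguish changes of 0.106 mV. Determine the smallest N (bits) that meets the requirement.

Number of steps required ≥ 4.096 V / 0.106 mV = 38641.51.
Need 2^N ≥ 38641.51; 2^15 = 32768, 2^16 = 65536.
Minimum N = 16.

16 bits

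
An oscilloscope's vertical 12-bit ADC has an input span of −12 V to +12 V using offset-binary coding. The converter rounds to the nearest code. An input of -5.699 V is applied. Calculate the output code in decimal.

code 1075

With 4096 levels over 24 V, one step is 5.859 mV.
Input sits at 1075.371 steps above V_low.
Round → code 1075.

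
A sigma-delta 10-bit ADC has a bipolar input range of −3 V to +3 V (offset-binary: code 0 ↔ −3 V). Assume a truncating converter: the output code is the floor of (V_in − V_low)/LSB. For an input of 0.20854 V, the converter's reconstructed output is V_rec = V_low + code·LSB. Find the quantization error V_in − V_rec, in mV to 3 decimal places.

LSB = 6/2^10 = 5.859 mV.
Scaled input = 547.5908 LSBs, so code = 547.
Code 547 maps back to (−3) + 547×0.00585938 V = 0.20507812 V.
Error = 0.20854 − 0.20507812 = 0.00346188 V = 3.462 mV.

3.462 mV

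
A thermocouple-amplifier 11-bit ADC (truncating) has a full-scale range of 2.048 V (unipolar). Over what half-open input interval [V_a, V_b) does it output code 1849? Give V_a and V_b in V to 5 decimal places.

LSB = 2.048/2^11 = 1.000 mV.
V_a = V_low + 1849·LSB = 1.849 V; V_b = V_low + 1850·LSB = 1.85 V.

[1.84900 V, 1.85000 V)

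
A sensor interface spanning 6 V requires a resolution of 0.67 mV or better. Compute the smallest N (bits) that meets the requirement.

14 bits

Number of steps required ≥ 6 V / 0.67 mV = 8955.22.
Need 2^N ≥ 8955.22; 2^13 = 8192, 2^14 = 16384.
Minimum N = 14.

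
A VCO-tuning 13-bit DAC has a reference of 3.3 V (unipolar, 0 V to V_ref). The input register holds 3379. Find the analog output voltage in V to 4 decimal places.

1.3612 V

LSB = 3.3 V / 2^13 = 402.83 µV.
V_out = 0 + 3379 × 0.000402832 V = 1.36117 V.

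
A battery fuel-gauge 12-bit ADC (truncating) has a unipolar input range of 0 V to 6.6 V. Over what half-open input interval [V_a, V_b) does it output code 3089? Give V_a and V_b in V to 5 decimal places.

[4.97739 V, 4.97900 V)

LSB = 6.6/2^12 = 1.611 mV.
V_a = V_low + 3089·LSB = 4.97739 V; V_b = V_low + 3090·LSB = 4.979 V.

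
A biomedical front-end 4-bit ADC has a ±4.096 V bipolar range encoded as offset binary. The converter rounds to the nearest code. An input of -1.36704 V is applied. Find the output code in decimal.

code 5

With 16 levels over 8.192 V, one step is 0.5120 V.
(V_in − V_low)/LSB = (-1.36704 − (−4.096)) / 0.512 = 5.330.
Round → code 5.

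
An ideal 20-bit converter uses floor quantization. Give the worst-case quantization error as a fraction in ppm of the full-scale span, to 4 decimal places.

0.9537 ppm

Truncating → worst-case error = 1 LSB = V_FS/2^20, so 1e+06/1048576 = 0.953674 ppm of full scale.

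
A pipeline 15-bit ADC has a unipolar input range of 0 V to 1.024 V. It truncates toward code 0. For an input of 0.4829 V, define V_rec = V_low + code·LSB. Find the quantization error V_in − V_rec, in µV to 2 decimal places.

25.00 µV

LSB = 1.024/2^15 = 31.25 µV.
Scaled input = 15452.8000 LSBs, so code = 15452.
Code 15452 maps back to 0 + 15452×3.125e-05 V = 0.482875 V.
Error = 0.4829 − 0.482875 = 2.5e-05 V = 25.00 µV.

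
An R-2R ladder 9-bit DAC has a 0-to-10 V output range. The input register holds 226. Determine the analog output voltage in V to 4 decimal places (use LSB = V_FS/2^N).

4.4141 V

LSB = 10 V / 2^9 = 19.531 mV.
V_out = 0 + 226 × 0.0195312 V = 4.41406 V.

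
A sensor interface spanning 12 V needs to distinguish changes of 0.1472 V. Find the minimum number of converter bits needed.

Number of steps required ≥ 12 V / 0.1472 V = 81.52.
Need 2^N ≥ 81.52; 2^6 = 64, 2^7 = 128.
Minimum N = 7.

7 bits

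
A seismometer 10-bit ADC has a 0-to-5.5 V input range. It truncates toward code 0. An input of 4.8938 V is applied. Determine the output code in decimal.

LSB = 5.5 V / 1024 = 5.371 mV.
Input sits at 911.137 steps above V_low.
So the output code is 911.

code 911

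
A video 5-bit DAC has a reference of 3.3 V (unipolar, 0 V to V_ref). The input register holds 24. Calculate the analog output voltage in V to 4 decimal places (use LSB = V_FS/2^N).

2.4750 V

LSB = 3.3 V / 2^5 = 103.125 mV.
V_out = 0 + 24 × 0.103125 V = 2.475 V.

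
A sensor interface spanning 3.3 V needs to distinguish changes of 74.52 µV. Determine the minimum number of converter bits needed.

16 bits

Number of steps required ≥ 3.3 V / 74.52 µV = 44283.41.
Need 2^N ≥ 44283.41; 2^15 = 32768, 2^16 = 65536.
Minimum N = 16.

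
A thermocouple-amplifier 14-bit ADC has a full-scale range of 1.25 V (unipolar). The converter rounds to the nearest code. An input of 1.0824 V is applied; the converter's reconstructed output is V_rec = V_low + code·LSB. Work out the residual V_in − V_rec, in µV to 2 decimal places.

17.80 µV

Step size: 1.25 V ÷ 2^14 = 76.29 µV.
(V_in − V_low)/LSB = (1.0824 − 0)/7.62939e-05 = 14187.2333 → code 14187 (round).
V_rec = 0 + 14187·7.62939e-05 = 1.0823822 V.
V_in − V_rec = 1.77979e-05 V = 17.80 µV.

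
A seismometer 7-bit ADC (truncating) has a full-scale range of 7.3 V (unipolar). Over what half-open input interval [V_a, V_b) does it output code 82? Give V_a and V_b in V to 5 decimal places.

LSB = 7.3/2^7 = 57.031 mV.
V_a = V_low + 82·LSB = 4.67656 V; V_b = V_low + 83·LSB = 4.73359 V.

[4.67656 V, 4.73359 V)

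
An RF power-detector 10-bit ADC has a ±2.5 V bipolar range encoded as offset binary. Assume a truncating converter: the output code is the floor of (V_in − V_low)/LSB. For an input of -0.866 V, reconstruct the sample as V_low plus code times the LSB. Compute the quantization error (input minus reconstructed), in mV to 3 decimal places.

3.141 mV

LSB = 5/2^10 = 4.883 mV.
Scaled input = 334.6432 LSBs, so code = 334.
V_rec = (−2.5) + 334·0.00488281 = -0.86914062 V.
Difference: 0.00314063 V → 3.141 mV.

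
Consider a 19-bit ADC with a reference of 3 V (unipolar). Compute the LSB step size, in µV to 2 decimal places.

5.72 µV

Full-scale span = 3 V.
LSB = 3 / 2^19 = 3 / 524288 = 5.72205e-06 V = 5.72 µV.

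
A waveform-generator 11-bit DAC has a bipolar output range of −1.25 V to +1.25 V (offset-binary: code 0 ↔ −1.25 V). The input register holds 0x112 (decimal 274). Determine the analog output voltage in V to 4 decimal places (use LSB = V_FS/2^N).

-0.9155 V

LSB = 2.5 V / 2^11 = 1.221 mV.
Code 0x112 = 274 decimal.
V_out = (−1.25) + 274 × 0.0012207 V = -0.915527 V.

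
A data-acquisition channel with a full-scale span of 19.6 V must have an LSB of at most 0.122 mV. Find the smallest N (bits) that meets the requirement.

Number of steps required ≥ 19.6 V / 0.122 mV = 160655.74.
Need 2^N ≥ 160655.74; 2^17 = 131072, 2^18 = 262144.
Minimum N = 18.

18 bits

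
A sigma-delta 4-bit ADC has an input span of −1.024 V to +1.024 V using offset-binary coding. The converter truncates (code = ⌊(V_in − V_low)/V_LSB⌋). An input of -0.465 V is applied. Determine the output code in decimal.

code 4

LSB = 2.048 V / 16 = 128.000 mV.
(V_in − V_low)/LSB = (-0.465 − (−1.024)) / 0.128 = 4.367.
Floor → code 4.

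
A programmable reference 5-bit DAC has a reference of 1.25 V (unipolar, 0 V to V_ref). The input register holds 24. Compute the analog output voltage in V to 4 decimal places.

0.9375 V

LSB = 1.25 V / 2^5 = 39.062 mV.
V_out = 0 + 24 × 0.0390625 V = 0.9375 V.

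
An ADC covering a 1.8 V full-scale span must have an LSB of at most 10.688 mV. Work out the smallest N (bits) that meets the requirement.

Number of steps required ≥ 1.8 V / 10.688 mV = 168.41.
Need 2^N ≥ 168.41; 2^7 = 128, 2^8 = 256.
Minimum N = 8.

8 bits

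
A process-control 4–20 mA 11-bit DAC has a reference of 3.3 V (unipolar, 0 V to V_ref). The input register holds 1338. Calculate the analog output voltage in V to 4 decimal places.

LSB = 3.3 V / 2^11 = 1.611 mV.
V_out = 0 + 1338 × 0.00161133 V = 2.15596 V.

2.1560 V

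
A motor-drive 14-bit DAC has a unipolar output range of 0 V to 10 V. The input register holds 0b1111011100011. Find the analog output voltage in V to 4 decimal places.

4.8260 V

LSB = 10 V / 2^14 = 0.610 mV.
Code 0b1111011100011 = 7907 decimal.
V_out = 0 + 7907 × 0.000610352 V = 4.82605 V.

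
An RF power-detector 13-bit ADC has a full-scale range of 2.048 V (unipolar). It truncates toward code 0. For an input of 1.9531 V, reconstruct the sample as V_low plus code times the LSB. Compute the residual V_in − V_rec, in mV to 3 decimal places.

0.100 mV

One LSB is 2.048 V / 8192 = 250.00 µV.
(V_in − V_low)/LSB = (1.9531 − 0)/0.00025 = 7812.4000 → code 7812 (floor).
Reconstructed: 1.953 V.
Error = 1.9531 − 1.953 = 0.0001 V = 0.100 mV.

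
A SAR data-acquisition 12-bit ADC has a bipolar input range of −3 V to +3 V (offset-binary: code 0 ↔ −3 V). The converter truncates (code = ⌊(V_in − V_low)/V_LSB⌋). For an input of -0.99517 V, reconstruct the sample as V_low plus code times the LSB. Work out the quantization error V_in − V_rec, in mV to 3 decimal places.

LSB = 6/2^12 = 1.465 mV.
(-0.99517 − (−3))/0.00146484 = 1368.6306; ⌊·⌋ gives code 1368.
V_rec = (−3) + 1368·0.00146484 = -0.99609375 V.
Error = -0.99517 − (−0.99609375) = 0.00092375 V = 0.924 mV.

0.924 mV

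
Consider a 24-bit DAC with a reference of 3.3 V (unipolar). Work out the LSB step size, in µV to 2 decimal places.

Full-scale span = 3.3 V.
LSB = 3.3 / 2^24 = 3.3 / 16777216 = 1.96695e-07 V = 0.20 µV.

0.20 µV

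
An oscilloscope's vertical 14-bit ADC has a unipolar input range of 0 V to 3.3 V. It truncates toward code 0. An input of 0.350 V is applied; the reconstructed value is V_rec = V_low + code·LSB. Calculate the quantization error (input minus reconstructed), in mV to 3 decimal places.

One LSB is 3.3 V / 16384 = 201.42 µV.
(V_in − V_low)/LSB = (0.350 − 0)/0.000201416 = 1737.6970 → code 1737 (floor).
Code 1737 maps back to 0 + 1737×0.000201416 V = 0.34985962 V.
V_in − V_rec = 0.000140381 V = 0.140 mV.

0.140 mV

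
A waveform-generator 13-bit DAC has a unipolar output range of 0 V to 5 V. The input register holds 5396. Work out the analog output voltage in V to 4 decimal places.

LSB = 5 V / 2^13 = 0.610 mV.
V_out = 0 + 5396 × 0.000610352 V = 3.29346 V.

3.2935 V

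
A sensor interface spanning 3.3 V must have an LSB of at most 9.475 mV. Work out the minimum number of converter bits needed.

9 bits

Number of steps required ≥ 3.3 V / 9.475 mV = 348.28.
Need 2^N ≥ 348.28; 2^8 = 256, 2^9 = 512.
Minimum N = 9.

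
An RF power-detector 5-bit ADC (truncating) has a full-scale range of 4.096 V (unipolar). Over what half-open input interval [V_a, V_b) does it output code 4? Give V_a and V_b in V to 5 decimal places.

LSB = 4.096/2^5 = 128.000 mV.
V_a = V_low + 4·LSB = 0.512 V; V_b = V_low + 5·LSB = 0.64 V.

[0.51200 V, 0.64000 V)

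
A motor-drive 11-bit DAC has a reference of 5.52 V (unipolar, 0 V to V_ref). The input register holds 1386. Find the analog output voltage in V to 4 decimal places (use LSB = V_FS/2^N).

3.7357 V

LSB = 5.52 V / 2^11 = 2.695 mV.
V_out = 0 + 1386 × 0.00269531 V = 3.7357 V.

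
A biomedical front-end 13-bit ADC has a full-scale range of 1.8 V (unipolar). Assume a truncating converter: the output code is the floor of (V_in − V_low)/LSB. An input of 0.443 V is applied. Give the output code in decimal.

code 2016

With 8192 levels over 1.8 V, one step is 219.73 µV.
(V_in − V_low)/LSB = (0.443 − 0) / 0.000219727 = 2016.142.
So the output code is 2016.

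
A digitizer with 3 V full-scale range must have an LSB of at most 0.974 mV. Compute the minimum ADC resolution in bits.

Number of steps required ≥ 3 V / 0.974 mV = 3080.08.
Need 2^N ≥ 3080.08; 2^11 = 2048, 2^12 = 4096.
Minimum N = 12.

12 bits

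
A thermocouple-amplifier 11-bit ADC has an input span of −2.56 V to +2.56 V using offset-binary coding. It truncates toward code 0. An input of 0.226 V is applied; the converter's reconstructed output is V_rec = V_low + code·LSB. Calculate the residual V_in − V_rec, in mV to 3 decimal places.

One LSB is 5.12 V / 2048 = 2.500 mV.
(0.226 − (−2.56))/0.0025 = 1114.4000; ⌊·⌋ gives code 1114.
Code 1114 maps back to (−2.56) + 1114×0.0025 V = 0.225 V.
Error = 0.226 − 0.225 = 0.001 V = 1.000 mV.

1.000 mV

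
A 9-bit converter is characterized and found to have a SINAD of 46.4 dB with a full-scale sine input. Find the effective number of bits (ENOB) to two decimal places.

7.42 bits

ENOB = (SINAD − 1.76) / 6.02 = (46.4 − 1.76)/6.02 = 7.415.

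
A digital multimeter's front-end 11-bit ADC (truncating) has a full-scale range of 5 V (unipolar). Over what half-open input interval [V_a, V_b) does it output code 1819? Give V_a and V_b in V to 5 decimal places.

[4.44092 V, 4.44336 V)

LSB = 5/2^11 = 2.441 mV.
V_a = V_low + 1819·LSB = 4.44092 V; V_b = V_low + 1820·LSB = 4.44336 V.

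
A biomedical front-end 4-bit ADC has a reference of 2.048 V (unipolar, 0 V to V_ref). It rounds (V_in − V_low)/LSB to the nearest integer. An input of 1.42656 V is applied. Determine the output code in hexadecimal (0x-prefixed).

code 0xB (decimal 11)

With 16 levels over 2.048 V, one step is 128.000 mV.
(1.42656 − 0) / 0.128 = 11.145 LSBs.
Round → code 11.
In hexadecimal (0x-prefixed): 0xB.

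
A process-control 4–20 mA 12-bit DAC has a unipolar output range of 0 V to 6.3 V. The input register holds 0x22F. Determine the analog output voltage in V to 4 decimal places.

LSB = 6.3 V / 2^12 = 1.538 mV.
Code 0x22F = 559 decimal.
V_out = 0 + 559 × 0.00153809 V = 0.85979 V.

0.8598 V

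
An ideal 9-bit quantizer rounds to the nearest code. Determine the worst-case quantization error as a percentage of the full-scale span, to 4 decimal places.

0.0977 %

Rounding → worst-case error = ½ LSB = V_FS/2^10, so 100/1024 = 0.0976562 % of full scale.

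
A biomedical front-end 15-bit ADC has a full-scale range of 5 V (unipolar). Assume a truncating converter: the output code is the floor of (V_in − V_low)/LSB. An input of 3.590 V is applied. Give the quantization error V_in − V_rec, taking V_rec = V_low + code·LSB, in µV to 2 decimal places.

64.70 µV

Step size: 5 V ÷ 2^15 = 152.59 µV.
(3.590 − 0)/0.000152588 = 23527.4240; ⌊·⌋ gives code 23527.
Reconstructed: 3.5899353 V.
Error = 3.590 − 3.5899353 = 6.46973e-05 V = 64.70 µV.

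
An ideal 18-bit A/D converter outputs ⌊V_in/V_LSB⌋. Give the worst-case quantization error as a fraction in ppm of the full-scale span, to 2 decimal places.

3.81 ppm

Truncating → worst-case error = 1 LSB = V_FS/2^18, so 1e+06/262144 = 3.8147 ppm of full scale.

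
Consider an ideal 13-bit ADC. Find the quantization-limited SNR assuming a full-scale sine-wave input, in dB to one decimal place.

SNR ≈ 6.02·N + 1.76 dB = 6.02·13 + 1.76 = 80.02 dB.

80.0 dB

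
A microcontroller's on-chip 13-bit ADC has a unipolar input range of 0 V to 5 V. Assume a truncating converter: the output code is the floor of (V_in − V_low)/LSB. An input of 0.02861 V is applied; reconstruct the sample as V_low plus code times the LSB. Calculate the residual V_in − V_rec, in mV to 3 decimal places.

0.534 mV

One LSB is 5 V / 8192 = 0.610 mV.
(V_in − V_low)/LSB = (0.02861 − 0)/0.000610352 = 46.8746 → code 46 (floor).
V_rec = 0 + 46·0.000610352 = 0.028076172 V.
V_in − V_rec = 0.000533828 V = 0.534 mV.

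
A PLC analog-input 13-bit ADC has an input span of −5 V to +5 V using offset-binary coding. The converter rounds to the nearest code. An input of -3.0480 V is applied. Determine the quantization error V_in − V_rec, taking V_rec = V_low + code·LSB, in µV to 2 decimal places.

Step size: 10 V ÷ 2^13 = 1.221 mV.
Scaled input = 1599.0784 LSBs, so code = 1599.
Code 1599 maps back to (−5) + 1599×0.0012207 V = -3.0480957 V.
Error = -3.0480 − (−3.0480957) = 9.57031e-05 V = 95.70 µV.

95.70 µV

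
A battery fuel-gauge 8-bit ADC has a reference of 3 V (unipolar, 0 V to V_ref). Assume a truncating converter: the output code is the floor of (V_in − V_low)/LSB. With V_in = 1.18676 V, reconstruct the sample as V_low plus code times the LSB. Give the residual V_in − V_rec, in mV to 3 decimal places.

Step size: 3 V ÷ 2^8 = 11.719 mV.
(1.18676 − 0)/0.0117188 = 101.2702; ⌊·⌋ gives code 101.
V_rec = 0 + 101·0.0117188 = 1.1835938 V.
V_in − V_rec = 0.00316625 V = 3.166 mV.

3.166 mV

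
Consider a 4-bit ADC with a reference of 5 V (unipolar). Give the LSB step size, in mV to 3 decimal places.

312.500 mV

Full-scale span = 5 V.
LSB = 5 / 2^4 = 5 / 16 = 0.3125 V = 312.500 mV.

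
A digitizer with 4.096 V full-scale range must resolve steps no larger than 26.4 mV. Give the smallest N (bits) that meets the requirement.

Number of steps required ≥ 4.096 V / 26.4 mV = 155.15.
Need 2^N ≥ 155.15; 2^7 = 128, 2^8 = 256.
Minimum N = 8.

8 bits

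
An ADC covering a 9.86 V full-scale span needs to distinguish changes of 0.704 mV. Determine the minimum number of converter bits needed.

14 bits

Number of steps required ≥ 9.86 V / 0.704 mV = 14005.68.
Need 2^N ≥ 14005.68; 2^13 = 8192, 2^14 = 16384.
Minimum N = 14.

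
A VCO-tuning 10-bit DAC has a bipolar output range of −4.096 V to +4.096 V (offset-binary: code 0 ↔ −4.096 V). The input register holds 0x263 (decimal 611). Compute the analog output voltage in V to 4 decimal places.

0.7920 V

LSB = 8.192 V / 2^10 = 8.000 mV.
Code 0x263 = 611 decimal.
V_out = (−4.096) + 611 × 0.008 V = 0.792 V.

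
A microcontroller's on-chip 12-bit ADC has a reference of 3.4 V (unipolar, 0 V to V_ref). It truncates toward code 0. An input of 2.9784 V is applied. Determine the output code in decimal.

LSB = 3.4 V / 4096 = 0.830 mV.
Input sits at 3588.096 steps above V_low.
Floor → code 3588.

code 3588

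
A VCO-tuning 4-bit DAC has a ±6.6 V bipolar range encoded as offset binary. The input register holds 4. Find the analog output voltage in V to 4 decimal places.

-3.3000 V

LSB = 13.2 V / 2^4 = 0.8250 V.
V_out = (−6.6) + 4 × 0.825 V = -3.3 V.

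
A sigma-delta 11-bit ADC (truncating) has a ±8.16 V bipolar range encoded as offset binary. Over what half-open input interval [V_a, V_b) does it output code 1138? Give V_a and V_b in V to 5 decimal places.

[0.90844 V, 0.91641 V)

LSB = 16.32/2^11 = 7.969 mV.
V_a = V_low + 1138·LSB = 0.908438 V; V_b = V_low + 1139·LSB = 0.916406 V.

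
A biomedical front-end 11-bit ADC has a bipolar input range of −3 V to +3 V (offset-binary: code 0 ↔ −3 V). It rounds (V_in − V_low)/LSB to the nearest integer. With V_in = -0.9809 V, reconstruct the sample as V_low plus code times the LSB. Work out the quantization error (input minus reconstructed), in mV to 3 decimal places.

0.545 mV

One LSB is 6 V / 2048 = 2.930 mV.
Scaled input = 689.1861 LSBs, so code = 689.
Code 689 maps back to (−3) + 689×0.00292969 V = -0.98144531 V.
Error = -0.9809 − (−0.98144531) = 0.000545313 V = 0.545 mV.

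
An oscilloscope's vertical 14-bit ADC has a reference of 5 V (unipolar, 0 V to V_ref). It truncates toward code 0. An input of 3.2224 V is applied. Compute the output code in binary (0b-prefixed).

code 0b10100100111111 (decimal 10559)

LSB = 5 V / 16384 = 305.18 µV.
(V_in − V_low)/LSB = (3.2224 − 0) / 0.000305176 = 10559.160.
⌊·⌋(10559.160) = 10559.
In binary (0b-prefixed): 0b10100100111111.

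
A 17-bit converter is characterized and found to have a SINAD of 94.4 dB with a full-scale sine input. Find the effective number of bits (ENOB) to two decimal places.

15.39 bits

ENOB = (SINAD − 1.76) / 6.02 = (94.4 − 1.76)/6.02 = 15.389.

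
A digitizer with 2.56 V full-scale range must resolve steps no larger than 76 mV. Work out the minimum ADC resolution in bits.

Number of steps required ≥ 2.56 V / 76 mV = 33.68.
Need 2^N ≥ 33.68; 2^5 = 32, 2^6 = 64.
Minimum N = 6.

6 bits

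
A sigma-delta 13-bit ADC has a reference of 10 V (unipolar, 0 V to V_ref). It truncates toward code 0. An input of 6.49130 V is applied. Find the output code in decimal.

LSB = 10 V / 8192 = 1.221 mV.
Input sits at 5317.673 steps above V_low.
⌊·⌋(5317.673) = 5317.

code 5317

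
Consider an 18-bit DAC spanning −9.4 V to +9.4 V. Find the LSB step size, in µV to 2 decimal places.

Full-scale span = 18.8 V.
LSB = 18.8 / 2^18 = 18.8 / 262144 = 7.17163e-05 V = 71.72 µV.

71.72 µV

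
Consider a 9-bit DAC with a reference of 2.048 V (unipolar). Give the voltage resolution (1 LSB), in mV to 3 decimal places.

4.000 mV

Full-scale span = 2.048 V.
LSB = 2.048 / 2^9 = 2.048 / 512 = 0.004 V = 4.000 mV.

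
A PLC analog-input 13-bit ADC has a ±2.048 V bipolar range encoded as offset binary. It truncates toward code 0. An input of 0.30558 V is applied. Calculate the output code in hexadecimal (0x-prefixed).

code 0x1263 (decimal 4707)

With 8192 levels over 4.096 V, one step is 0.500 mV.
Input sits at 4707.160 steps above V_low.
So the output code is 4707.
In hexadecimal (0x-prefixed): 0x1263.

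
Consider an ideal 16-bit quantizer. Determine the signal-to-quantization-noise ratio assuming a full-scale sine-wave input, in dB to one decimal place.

SNR ≈ 6.02·N + 1.76 dB = 6.02·16 + 1.76 = 98.08 dB.

98.1 dB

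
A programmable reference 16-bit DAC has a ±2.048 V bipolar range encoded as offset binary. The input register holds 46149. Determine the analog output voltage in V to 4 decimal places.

LSB = 4.096 V / 2^16 = 62.50 µV.
V_out = (−2.048) + 46149 × 6.25e-05 V = 0.836313 V.

0.8363 V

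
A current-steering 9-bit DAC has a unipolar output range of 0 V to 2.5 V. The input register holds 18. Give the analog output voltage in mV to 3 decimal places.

87.891 mV

LSB = 2.5 V / 2^9 = 4.883 mV.
V_out = 0 + 18 × 0.00488281 V = 0.0878906 V.
= 87.891 mV.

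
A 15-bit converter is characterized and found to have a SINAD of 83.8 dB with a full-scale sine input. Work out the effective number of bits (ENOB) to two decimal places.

ENOB = (SINAD − 1.76) / 6.02 = (83.8 − 1.76)/6.02 = 13.628.

13.63 bits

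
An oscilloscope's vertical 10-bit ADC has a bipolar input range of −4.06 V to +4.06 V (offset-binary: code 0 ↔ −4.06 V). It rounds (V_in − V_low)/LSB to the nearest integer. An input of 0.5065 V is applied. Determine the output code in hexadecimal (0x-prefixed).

code 0x240 (decimal 576)

With 1024 levels over 8.12 V, one step is 7.930 mV.
(0.5065 − (−4.06)) / 0.00792969 = 575.874 LSBs.
round(575.874) = 576.
In hexadecimal (0x-prefixed): 0x240.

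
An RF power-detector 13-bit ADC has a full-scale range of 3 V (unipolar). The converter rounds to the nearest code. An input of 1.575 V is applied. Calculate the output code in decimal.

code 4301

Full-scale span = 3 V; LSB = 3/2^13 = 366.21 µV.
Input sits at 4300.800 steps above V_low.
So the output code is 4301.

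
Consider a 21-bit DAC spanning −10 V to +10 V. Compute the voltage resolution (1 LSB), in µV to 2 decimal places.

Full-scale span = 20 V.
LSB = 20 / 2^21 = 20 / 2097152 = 9.53674e-06 V = 9.54 µV.

9.54 µV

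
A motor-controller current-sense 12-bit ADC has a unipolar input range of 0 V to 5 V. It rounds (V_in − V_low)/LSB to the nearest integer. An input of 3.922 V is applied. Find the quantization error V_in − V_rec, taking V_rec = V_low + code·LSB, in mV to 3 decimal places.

One LSB is 5 V / 4096 = 1.221 mV.
Scaled input = 3212.9024 LSBs, so code = 3213.
Reconstructed: 3.9221191 V.
V_in − V_rec = -0.000119141 V = -0.119 mV.

-0.119 mV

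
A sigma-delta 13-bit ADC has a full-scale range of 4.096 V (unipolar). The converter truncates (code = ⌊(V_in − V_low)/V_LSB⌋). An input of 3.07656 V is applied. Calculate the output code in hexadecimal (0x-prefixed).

LSB = 4.096 V / 8192 = 0.500 mV.
(V_in − V_low)/LSB = (3.07656 − 0) / 0.0005 = 6153.120.
Floor → code 6153.
In hexadecimal (0x-prefixed): 0x1809.

code 0x1809 (decimal 6153)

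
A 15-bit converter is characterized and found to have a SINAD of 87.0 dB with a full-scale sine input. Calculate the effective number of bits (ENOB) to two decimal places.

ENOB = (SINAD − 1.76) / 6.02 = (87.0 − 1.76)/6.02 = 14.159.

14.16 bits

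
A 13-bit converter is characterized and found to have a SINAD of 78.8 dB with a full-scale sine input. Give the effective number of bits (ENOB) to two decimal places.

12.80 bits

ENOB = (SINAD − 1.76) / 6.02 = (78.8 − 1.76)/6.02 = 12.797.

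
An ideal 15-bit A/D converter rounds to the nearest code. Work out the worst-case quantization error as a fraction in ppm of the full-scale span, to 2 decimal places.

15.26 ppm

Rounding → worst-case error = ½ LSB = V_FS/2^16, so 1e+06/65536 = 15.2588 ppm of full scale.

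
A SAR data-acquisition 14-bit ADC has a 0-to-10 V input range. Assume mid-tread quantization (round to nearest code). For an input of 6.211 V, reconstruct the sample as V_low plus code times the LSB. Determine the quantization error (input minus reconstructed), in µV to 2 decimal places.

One LSB is 10 V / 16384 = 0.610 mV.
(6.211 − 0)/0.000610352 = 10176.1024; round gives code 10176.
Reconstructed: 6.2109375 V.
V_in − V_rec = 6.25e-05 V = 62.50 µV.

62.50 µV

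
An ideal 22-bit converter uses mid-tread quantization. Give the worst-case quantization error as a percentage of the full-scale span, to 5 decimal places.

Rounding → worst-case error = ½ LSB = V_FS/2^23, so 100/8388608 = 1.19209e-05 % of full scale.

0.00001 %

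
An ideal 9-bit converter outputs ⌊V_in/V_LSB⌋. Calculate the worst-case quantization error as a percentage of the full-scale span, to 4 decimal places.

0.1953 %

Truncating → worst-case error = 1 LSB = V_FS/2^9, so 100/512 = 0.195312 % of full scale.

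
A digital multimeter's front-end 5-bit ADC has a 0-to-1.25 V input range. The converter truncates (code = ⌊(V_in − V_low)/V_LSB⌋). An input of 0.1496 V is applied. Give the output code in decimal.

code 3

LSB = 1.25 V / 32 = 39.062 mV.
Input sits at 3.830 steps above V_low.
⌊·⌋(3.830) = 3.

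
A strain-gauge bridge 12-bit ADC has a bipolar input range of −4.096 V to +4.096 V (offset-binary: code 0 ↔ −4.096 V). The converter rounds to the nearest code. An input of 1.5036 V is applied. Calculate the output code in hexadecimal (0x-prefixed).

code 0xAF0 (decimal 2800)

Full-scale span = 8.192 V; LSB = 8.192/2^12 = 2.000 mV.
(V_in − V_low)/LSB = (1.5036 − (−4.096)) / 0.002 = 2799.800.
So the output code is 2800.
In hexadecimal (0x-prefixed): 0xAF0.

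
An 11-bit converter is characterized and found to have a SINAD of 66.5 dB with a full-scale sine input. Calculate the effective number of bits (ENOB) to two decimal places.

ENOB = (SINAD − 1.76) / 6.02 = (66.5 − 1.76)/6.02 = 10.754.

10.75 bits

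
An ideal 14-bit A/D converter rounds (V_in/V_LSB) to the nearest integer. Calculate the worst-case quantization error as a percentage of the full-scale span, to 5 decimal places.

Rounding → worst-case error = ½ LSB = V_FS/2^15, so 100/32768 = 0.00305176 % of full scale.

0.00305 %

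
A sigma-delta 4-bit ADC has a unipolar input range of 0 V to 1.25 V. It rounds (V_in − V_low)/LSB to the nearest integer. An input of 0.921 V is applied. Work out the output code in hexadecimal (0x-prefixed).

Full-scale span = 1.25 V; LSB = 1.25/2^4 = 78.125 mV.
Input sits at 11.789 steps above V_low.
So the output code is 12.
In hexadecimal (0x-prefixed): 0xC.

code 0xC (decimal 12)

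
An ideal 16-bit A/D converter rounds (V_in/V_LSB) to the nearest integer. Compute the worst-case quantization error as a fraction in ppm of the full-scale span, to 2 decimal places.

7.63 ppm

Rounding → worst-case error = ½ LSB = V_FS/2^17, so 1e+06/131072 = 7.62939 ppm of full scale.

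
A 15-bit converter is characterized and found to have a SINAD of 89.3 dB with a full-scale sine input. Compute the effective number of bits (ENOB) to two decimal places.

14.54 bits

ENOB = (SINAD − 1.76) / 6.02 = (89.3 − 1.76)/6.02 = 14.542.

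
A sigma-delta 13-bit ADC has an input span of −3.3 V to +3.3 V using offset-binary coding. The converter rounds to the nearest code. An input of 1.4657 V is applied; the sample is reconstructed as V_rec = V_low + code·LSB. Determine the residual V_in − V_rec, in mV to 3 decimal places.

One LSB is 6.6 V / 8192 = 0.806 mV.
Scaled input = 5915.2446 LSBs, so code = 5915.
Reconstructed: 1.4655029 V.
V_in − V_rec = 0.00019707 V = 0.197 mV.

0.197 mV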